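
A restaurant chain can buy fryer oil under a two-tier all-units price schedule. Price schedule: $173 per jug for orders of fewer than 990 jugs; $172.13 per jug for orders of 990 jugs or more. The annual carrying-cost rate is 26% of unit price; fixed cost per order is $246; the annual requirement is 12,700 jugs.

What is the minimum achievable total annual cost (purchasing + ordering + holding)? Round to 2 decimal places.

H₁ = 26%×$173 = $44.9800;  H₂ = 26%×$172.13 = $44.7538
EOQ₁ = √(2×12,700×246/44.9800) = 372.71  (< 990, feasible at tier 1)
EOQ₂ = √(2×12,700×246/44.7538) = 373.65  (< 990 → use Q = 990 at tier-2 price)
TC(tier 1 (EOQ₁), Q≈372.7) = $2,213,864.64
TC(tier 2, Q≈990.0) = $2,211,359.89
Minimum at tier 2: $2,211,359.89

$2,211,359.89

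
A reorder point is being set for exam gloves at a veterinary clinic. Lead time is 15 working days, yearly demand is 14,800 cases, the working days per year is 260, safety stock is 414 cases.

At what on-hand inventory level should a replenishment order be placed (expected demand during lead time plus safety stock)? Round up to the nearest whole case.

Daily demand d = 14,800 / 260 = 56.923 cases/day
Demand during lead time = 56.923 × 15 = 853.85
Reorder point = 853.85 + 414 = 1,267.85 → round up

1,268 cases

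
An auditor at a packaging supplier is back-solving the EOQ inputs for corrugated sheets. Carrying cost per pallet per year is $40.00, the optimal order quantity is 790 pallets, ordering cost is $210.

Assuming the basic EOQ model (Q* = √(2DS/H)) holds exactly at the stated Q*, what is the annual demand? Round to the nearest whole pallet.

EOQ relation: Q² = 2DS/H, so rearrange for the unknown.
D = Q²H / (2S) = 790² × 40 / (2 × 210) = 59,438.10

59,438 pallets per year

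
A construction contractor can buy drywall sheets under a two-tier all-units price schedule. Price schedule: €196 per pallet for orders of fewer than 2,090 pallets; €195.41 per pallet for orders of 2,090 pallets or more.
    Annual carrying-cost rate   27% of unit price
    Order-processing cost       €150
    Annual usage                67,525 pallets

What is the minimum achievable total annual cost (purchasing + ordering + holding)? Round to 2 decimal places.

H₁ = 27%×€196 = €52.9200;  H₂ = 27%×€195.41 = €52.7607
EOQ₁ = √(2×67,525×150/52.9200) = 618.70  (< 2,090, feasible at tier 1)
EOQ₂ = √(2×67,525×150/52.7607) = 619.64  (< 2,090 → use Q = 2,090 at tier-2 price)
TC(tier 1 (EOQ₁), Q≈618.7) = €13,267,641.82
TC(tier 2, Q≈2,090.0) = €13,255,041.47
Minimum at tier 2: €13,255,041.47

€13,255,041.47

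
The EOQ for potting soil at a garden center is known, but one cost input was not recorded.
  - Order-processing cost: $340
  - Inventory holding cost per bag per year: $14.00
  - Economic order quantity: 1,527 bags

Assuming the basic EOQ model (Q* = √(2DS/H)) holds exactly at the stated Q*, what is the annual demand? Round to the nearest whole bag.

48,006 bags per year

Since Q* = (2DS/H)^½, squaring gives Q*²·H = 2DS.
D = Q²H / (2S) = 1,527² × 14 / (2 × 340) = 48,006.19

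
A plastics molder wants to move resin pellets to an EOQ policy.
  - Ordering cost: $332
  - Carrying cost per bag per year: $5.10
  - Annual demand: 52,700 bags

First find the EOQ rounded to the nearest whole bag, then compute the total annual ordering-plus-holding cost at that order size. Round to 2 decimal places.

$13,359.02

2DS/H = 2·52,700·332/5.1 = 6,861,333.33
EOQ = √6,861,333.33 ≈ 2,619.41 → Q = 2,619 bags
Ordering: D/Q × S = 52,700/2,619 × $332 = $6,680.57
Holding:  Q/2 × H = 2,619/2 × $5.1 = $6,678.45
Total = $6,680.57 + $6,678.45 = $13,359.02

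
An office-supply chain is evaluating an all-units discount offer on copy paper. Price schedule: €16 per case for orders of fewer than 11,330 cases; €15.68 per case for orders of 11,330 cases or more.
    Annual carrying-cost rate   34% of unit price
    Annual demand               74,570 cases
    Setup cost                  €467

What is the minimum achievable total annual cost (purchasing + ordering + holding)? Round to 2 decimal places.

€1,202,532.47

H₁ = 34%×€16 = €5.4400;  H₂ = 34%×€15.68 = €5.3312
EOQ₁ = √(2×74,570×467/5.4400) = 3,578.13  (< 11,330, feasible at tier 1)
EOQ₂ = √(2×74,570×467/5.3312) = 3,614.46  (< 11,330 → use Q = 11,330 at tier-2 price)
TC(tier 1 (EOQ₁), Q≈3,578.1) = €1,212,585.02
TC(tier 2, Q≈11,330.0) = €1,202,532.47
Minimum at tier 2: €1,202,532.47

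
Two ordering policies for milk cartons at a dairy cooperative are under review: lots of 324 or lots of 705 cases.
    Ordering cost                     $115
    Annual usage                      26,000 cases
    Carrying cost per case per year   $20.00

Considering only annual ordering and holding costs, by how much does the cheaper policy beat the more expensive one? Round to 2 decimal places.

$1,177.26

Annual cost at Q: ordering D·S/Q plus holding Q·H/2.
TC(324) = (26,000/324)×115 + (324/2)×20 = $12,468.40
TC(705) = (26,000/705)×115 + (705/2)×20 = $11,291.13
Cheaper: Q = 705.  Difference = $1,177.26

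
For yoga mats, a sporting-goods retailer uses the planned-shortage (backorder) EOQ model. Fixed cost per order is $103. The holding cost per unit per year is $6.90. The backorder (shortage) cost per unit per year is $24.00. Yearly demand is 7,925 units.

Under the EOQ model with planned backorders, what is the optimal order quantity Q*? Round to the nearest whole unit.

Q* = √(2DS/H) · √((H + b)/b)
   = √(2 × 7,925 × 103 / 6.9) · √((6.9 + 24) / 24)
   = 486.417 × 1.1347 ≈ 551.93

552 units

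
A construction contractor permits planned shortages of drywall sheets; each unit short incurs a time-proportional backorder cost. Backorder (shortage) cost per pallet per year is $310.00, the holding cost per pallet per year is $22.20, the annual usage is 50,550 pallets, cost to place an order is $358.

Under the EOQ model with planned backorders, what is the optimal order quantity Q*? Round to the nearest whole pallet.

Q* = √(2DS/H) · √((H + b)/b)
   = √(2 × 50,550 × 358 / 22.2) · √((22.2 + 310) / 310)
   = 1,276.852 × 1.0352 ≈ 1,321.78

1,322 pallets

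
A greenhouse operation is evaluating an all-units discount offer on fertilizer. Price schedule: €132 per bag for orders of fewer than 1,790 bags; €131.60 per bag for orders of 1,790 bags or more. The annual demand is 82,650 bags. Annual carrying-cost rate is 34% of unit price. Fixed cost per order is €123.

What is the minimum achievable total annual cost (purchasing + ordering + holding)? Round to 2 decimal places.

€10,922,465.18

H₁ = 34%×€132 = €44.8800;  H₂ = 34%×€131.60 = €44.7440
EOQ₁ = √(2×82,650×123/44.8800) = 673.07  (< 1,790, feasible at tier 1)
EOQ₂ = √(2×82,650×123/44.7440) = 674.10  (< 1,790 → use Q = 1,790 at tier-2 price)
TC(tier 1 (EOQ₁), Q≈673.1) = €10,940,007.54
TC(tier 2, Q≈1,790.0) = €10,922,465.18
Minimum at tier 2: €10,922,465.18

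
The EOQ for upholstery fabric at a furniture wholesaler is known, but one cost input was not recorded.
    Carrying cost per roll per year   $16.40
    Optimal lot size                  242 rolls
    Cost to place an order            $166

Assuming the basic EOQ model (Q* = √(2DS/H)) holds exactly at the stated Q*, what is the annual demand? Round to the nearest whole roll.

EOQ relation: Q² = 2DS/H, so rearrange for the unknown.
D = Q²H / (2S) = 242² × 16.4 / (2 × 166) = 2,892.92

2,893 rolls per year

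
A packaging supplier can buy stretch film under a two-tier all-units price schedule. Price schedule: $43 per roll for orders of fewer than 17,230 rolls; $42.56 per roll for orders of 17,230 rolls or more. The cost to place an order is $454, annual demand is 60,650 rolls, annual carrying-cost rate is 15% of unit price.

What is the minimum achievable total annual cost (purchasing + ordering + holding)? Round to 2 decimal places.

$2,626,796.82

H₁ = 15%×$43 = $6.4500;  H₂ = 15%×$42.56 = $6.3840
EOQ₁ = √(2×60,650×454/6.4500) = 2,921.99  (< 17,230, feasible at tier 1)
EOQ₂ = √(2×60,650×454/6.3840) = 2,937.05  (< 17,230 → use Q = 17,230 at tier-2 price)
TC(tier 1 (EOQ₁), Q≈2,922.0) = $2,626,796.82
TC(tier 2, Q≈17,230.0) = $2,637,860.25
Minimum at tier 1 (EOQ₁): $2,626,796.82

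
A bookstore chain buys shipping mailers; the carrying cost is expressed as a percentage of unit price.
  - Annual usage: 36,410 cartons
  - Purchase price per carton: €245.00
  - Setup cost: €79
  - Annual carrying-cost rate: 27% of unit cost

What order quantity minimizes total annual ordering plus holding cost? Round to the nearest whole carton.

295 cartons

Carrying cost H = €245 × 27% = €66.1500/carton/yr
Optimal lot size Q* = (2 × 36,410 × €79 / €66.15)^½ ≈ 294.90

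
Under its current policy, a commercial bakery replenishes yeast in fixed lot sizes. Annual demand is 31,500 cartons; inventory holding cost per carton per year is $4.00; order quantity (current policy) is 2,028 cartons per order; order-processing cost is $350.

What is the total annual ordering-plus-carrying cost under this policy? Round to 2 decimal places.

Annual ordering cost = (D/Q)·S = (31,500/2,028) × 350 = $5,436.39
Annual holding cost  = (Q/2)·H = (2,028/2) × 4 = $4,056.00
Total = $5,436.39 + $4,056.00 = $9,492.39

$9,492.39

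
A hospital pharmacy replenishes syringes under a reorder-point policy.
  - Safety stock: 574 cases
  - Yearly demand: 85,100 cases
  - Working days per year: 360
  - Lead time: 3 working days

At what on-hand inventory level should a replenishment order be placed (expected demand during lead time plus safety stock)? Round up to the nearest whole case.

1,284 cases

Daily demand d = 85,100 / 360 = 236.389 cases/day
Demand during lead time = 236.389 × 3 = 709.17
Reorder point = 709.17 + 574 = 1,283.17 → round up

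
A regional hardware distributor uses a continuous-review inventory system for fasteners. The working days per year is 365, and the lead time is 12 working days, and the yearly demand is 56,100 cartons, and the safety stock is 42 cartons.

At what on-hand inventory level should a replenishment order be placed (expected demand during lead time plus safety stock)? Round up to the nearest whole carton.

Daily demand d = 56,100 / 365 = 153.699 cartons/day
Demand during lead time = 153.699 × 12 = 1,844.38
Reorder point = 1,844.38 + 42 = 1,886.38 → round up

1,887 cartons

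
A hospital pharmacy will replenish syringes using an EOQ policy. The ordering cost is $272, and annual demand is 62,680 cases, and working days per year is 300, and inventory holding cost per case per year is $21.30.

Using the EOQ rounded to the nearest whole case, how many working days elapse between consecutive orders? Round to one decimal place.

6.1 days

Optimal lot size Q* = (2 × 62,680 × $272 / $21.3)^½ ≈ 1,265.24 → Q = 1,265 cases
T = Q/D × 300 days = 1,265/62,680 × 300 = 6.055 days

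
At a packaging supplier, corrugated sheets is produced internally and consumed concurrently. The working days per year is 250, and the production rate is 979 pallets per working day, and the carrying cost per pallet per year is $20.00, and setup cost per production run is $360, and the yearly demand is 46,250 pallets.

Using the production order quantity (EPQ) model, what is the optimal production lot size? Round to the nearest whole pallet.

Daily demand d = 46,250/250 = 185.000; p = 979; 1 − d/p = 0.81103
EPQ = √(2DS / (H(1 − d/p)))
    = √(2 × 46,250 × 360 / (20 × 0.81103)) ≈ 1,432.81

1,433 pallets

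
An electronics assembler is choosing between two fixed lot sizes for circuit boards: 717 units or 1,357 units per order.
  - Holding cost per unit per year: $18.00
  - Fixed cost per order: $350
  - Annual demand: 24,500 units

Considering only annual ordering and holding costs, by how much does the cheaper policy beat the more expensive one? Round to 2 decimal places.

$119.53

TC(Q) = (D/Q)S + (Q/2)H
TC(717) = (24,500/717)×350 + (717/2)×18 = $18,412.55
TC(1,357) = (24,500/1,357)×350 + (1,357/2)×18 = $18,532.09
Lots of 717 are cheaper by $119.53.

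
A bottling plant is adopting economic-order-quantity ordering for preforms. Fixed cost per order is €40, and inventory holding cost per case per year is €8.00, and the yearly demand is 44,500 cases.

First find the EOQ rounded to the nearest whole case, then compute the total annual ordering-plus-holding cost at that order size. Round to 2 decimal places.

Q* = √(2·D·S / H) = √(2·44,500·40 / 8) = √445,000.0 ≈ 667.08 → Q = 667 cases
Annual ordering cost = (D/Q)·S = (44,500/667) × 40 = €2,668.67
Annual holding cost  = (Q/2)·H = (667/2) × 8 = €2,668.00
Total = €2,668.67 + €2,668.00 = €5,336.67

€5,336.67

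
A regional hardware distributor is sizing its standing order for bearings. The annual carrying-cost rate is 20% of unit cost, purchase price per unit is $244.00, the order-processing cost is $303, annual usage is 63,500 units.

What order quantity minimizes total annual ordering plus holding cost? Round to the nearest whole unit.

Carrying cost H = $244 × 20% = $48.8000/unit/yr
Optimal lot size Q* = (2 × 63,500 × $303 / $48.8)^½ ≈ 888.00

888 units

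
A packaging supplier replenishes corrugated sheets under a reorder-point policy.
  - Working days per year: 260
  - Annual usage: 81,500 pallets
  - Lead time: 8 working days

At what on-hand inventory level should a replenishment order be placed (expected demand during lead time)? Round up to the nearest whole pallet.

2,508 pallets

Daily demand d = 81,500 / 260 = 313.462 pallets/day
Demand during lead time = 313.462 × 8 = 2,507.69
Reorder point = 2,507.69 → round up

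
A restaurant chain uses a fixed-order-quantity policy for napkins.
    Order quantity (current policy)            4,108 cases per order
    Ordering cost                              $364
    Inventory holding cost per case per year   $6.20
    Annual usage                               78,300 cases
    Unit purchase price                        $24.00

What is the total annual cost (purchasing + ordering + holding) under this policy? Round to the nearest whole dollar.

Ordering: D/Q × S = 78,300/4,108 × $364 = $6,937.97
Holding:  Q/2 × H = 4,108/2 × $6.2 = $12,734.80
Purchase cost = D·C = 78,300 × 24 = $1,879,200.00
Total = $6,937.97 + $12,734.80 + $1,879,200.00 = $1,898,872.77

$1,898,873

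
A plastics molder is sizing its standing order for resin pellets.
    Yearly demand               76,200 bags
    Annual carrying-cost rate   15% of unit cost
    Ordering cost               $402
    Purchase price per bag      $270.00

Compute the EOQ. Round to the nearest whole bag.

Carrying cost H = $270 × 15% = $40.5000/bag/yr
Q* = √(2·D·S / H) = √(2·76,200·402 / 40.5) = √1,512,711.1 ≈ 1,229.92

1,230 bags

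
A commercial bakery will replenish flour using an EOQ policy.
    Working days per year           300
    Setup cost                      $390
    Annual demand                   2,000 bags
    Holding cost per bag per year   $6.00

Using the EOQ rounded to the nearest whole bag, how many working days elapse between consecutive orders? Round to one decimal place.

EOQ = √(2DS/H) = √(2 × 2,000 × 390 / 6)
    = √(260,000.00) ≈ 509.90 → Q = 510 bags
Cycle time = (working days × Q)/D = (300 × 510) / 2,000 = 76.500 days

76.5 days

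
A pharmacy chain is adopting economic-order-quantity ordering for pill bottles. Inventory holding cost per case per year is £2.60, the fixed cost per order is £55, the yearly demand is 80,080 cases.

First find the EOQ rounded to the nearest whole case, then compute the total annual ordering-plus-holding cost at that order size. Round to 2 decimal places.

EOQ = √(2DS/H) = √(2 × 80,080 × 55 / 2.6)
    = √(3,388,000.00) ≈ 1,840.65 → Q = 1,841 cases
Annual ordering cost = (D/Q)·S = (80,080/1,841) × 55 = £2,392.40
Annual holding cost  = (Q/2)·H = (1,841/2) × 2.6 = £2,393.30
Total = £2,392.40 + £2,393.30 = £4,785.70

£4,785.70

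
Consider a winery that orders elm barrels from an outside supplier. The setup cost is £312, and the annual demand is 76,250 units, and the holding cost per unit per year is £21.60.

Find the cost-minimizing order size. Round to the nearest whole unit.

1,484 units

EOQ = √(2DS/H) = √(2 × 76,250 × 312 / 21.6)
    = √(2,202,777.78) ≈ 1,484.18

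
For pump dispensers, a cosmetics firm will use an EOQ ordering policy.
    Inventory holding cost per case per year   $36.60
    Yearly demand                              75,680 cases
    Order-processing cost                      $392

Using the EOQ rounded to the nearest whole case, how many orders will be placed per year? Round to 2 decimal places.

59.45 orders per year

Q* = √(2·D·S / H) = √(2·75,680·392 / 36.6) = √1,621,123.5 ≈ 1,273.23 → Q = 1,273
Orders per year = D/Q = 75,680 / 1,273 = 59.450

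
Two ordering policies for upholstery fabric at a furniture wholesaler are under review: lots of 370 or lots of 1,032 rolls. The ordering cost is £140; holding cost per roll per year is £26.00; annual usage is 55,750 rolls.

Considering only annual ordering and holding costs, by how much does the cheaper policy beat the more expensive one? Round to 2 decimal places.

£4,925.61

TC(Q) = (D/Q)S + (Q/2)H
TC(370) = (55,750/370)×140 + (370/2)×26 = £25,904.59
TC(1,032) = (55,750/1,032)×140 + (1,032/2)×26 = £20,978.98
Cheaper: Q = 1,032.  Difference = £4,925.61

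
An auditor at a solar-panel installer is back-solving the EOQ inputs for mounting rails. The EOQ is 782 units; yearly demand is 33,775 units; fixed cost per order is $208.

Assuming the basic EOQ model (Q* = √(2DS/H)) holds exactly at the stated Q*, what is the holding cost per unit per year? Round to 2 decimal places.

$22.98

Since Q* = (2DS/H)^½, squaring gives Q*²·H = 2DS.
H = 2DS / Q² = 2 × 33,775 × 208 / 782² = 22.9760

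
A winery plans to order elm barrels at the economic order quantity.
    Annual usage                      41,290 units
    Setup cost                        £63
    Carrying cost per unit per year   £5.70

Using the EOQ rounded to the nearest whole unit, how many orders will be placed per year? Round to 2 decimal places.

43.24 orders per year

EOQ = √(2DS/H) = √(2 × 41,290 × 63 / 5.7)
    = √(912,726.32) ≈ 955.37 → Q = 955
Orders per year = D/Q = 41,290 / 955 = 43.236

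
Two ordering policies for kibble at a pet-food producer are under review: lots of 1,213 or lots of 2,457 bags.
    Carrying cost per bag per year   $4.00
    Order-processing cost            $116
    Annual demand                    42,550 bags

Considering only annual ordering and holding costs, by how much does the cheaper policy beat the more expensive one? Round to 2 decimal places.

$427.79

For each Q, cost = (D/Q)·S + (Q/2)·H.
TC(1,213) = (42,550/1,213)×116 + (1,213/2)×4 = $6,495.08
TC(2,457) = (42,550/2,457)×116 + (2,457/2)×4 = $6,922.87
|ΔTC| = |$6,495.08 − $6,922.87| = $427.79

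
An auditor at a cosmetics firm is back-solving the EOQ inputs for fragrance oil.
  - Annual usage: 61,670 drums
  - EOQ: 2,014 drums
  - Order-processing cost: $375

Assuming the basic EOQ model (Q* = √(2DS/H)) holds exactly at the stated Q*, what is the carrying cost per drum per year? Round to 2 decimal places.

Since Q* = (2DS/H)^½, squaring gives Q*²·H = 2DS.
H = 2DS / Q² = 2 × 61,670 × 375 / 2,014² = 11.4029

$11.40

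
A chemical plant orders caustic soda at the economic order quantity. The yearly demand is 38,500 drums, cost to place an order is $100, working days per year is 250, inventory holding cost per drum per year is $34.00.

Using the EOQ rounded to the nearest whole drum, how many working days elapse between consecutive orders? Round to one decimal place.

3.1 days

2DS/H = 2·38,500·100/34 = 226,470.59
EOQ = √226,470.59 ≈ 475.89 → Q = 476 drums
Days between orders = 250 / (D/Q) = 250 / 80.882 ≈ 3.091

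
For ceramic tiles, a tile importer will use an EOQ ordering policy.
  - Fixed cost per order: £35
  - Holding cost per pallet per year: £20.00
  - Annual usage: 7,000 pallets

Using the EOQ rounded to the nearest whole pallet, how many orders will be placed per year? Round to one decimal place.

44.6 orders per year

2DS/H = 2·7,000·35/20 = 24,500.00
EOQ = √24,500.00 ≈ 156.52 → Q = 157
Orders per year = D/Q = 7,000 / 157 = 44.586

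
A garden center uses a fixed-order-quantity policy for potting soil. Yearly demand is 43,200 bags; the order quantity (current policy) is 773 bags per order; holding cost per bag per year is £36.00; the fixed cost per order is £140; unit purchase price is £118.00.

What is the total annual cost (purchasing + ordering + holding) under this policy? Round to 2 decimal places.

£5,119,338.06

Orders/yr = 43,200/773 = 55.886; ordering cost = 55.886 × £140 = £7,824.06
Average inventory = 773/2 = 386.5; holding cost = 386.5 × £36 = £13,914.00
Purchase cost = D·C = 43,200 × 118 = £5,097,600.00
Total = £7,824.06 + £13,914.00 + £5,097,600.00 = £5,119,338.06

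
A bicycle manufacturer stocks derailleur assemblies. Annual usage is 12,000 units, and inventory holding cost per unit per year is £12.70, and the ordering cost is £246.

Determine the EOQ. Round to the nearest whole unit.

682 units

Q* = √(2·D·S / H) = √(2·12,000·246 / 12.7) = √464,881.9 ≈ 681.82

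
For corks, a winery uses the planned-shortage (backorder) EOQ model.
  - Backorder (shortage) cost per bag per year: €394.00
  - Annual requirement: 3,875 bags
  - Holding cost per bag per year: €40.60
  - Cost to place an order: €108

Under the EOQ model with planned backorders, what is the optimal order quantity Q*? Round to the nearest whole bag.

151 bags

Q* = √(2DS/H) · √((H + b)/b)
   = √(2 × 3,875 × 108 / 40.6) · √((40.6 + 394) / 394)
   = 143.582 × 1.0503 ≈ 150.80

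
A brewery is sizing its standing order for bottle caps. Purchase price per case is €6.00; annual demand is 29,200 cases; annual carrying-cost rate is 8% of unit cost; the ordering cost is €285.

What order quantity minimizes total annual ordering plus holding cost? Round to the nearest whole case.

Carrying cost H = €6 × 8% = €0.4800/case/yr
EOQ = √(2DS/H) = √(2 × 29,200 × 285 / 0.48)
    = √(34,675,000.00) ≈ 5,888.55

5,889 cases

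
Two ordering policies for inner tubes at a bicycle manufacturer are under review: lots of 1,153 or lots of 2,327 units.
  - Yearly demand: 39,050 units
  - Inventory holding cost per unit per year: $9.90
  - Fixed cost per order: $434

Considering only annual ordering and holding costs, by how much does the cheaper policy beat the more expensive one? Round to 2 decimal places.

Annual cost at Q: ordering D·S/Q plus holding Q·H/2.
TC(1,153) = (39,050/1,153)×434 + (1,153/2)×9.9 = $20,406.14
TC(2,327) = (39,050/2,327)×434 + (2,327/2)×9.9 = $18,801.72
|ΔTC| = |$20,406.14 − $18,801.72| = $1,604.42

$1,604.42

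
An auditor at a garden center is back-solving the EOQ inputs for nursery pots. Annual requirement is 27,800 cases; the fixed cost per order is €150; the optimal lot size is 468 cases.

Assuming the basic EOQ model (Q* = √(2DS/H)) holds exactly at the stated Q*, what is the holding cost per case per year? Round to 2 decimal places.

€38.08

EOQ relation: Q² = 2DS/H, so rearrange for the unknown.
H = 2DS / Q² = 2 × 27,800 × 150 / 468² = 38.0780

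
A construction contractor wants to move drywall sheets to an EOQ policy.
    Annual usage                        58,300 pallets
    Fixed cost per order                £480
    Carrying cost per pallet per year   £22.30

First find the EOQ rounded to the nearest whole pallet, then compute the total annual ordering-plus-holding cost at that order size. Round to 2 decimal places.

£35,328.27

EOQ = √(2DS/H) = √(2 × 58,300 × 480 / 22.3)
    = √(2,509,775.78) ≈ 1,584.23 → Q = 1,584 pallets
Annual ordering cost = (D/Q)·S = (58,300/1,584) × 480 = £17,666.67
Annual holding cost  = (Q/2)·H = (1,584/2) × 22.3 = £17,661.60
Total = £17,666.67 + £17,661.60 = £35,328.27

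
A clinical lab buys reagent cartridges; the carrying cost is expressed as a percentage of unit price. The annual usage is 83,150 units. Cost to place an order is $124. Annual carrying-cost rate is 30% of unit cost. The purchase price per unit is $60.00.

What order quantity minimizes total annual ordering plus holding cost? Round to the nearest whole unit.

Carrying cost H = $60 × 30% = $18.0000/unit/yr
EOQ = √(2DS/H) = √(2 × 83,150 × 124 / 18)
    = √(1,145,622.22) ≈ 1,070.34

1,070 units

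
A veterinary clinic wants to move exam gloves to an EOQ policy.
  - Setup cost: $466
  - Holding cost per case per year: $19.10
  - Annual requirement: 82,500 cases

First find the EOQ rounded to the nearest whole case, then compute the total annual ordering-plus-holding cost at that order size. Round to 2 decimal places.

$38,322.30

EOQ = √(2DS/H) = √(2 × 82,500 × 466 / 19.1)
    = √(4,025,654.45) ≈ 2,006.40 → Q = 2,006 cases
Annual ordering cost = (D/Q)·S = (82,500/2,006) × 466 = $19,165.00
Annual holding cost  = (Q/2)·H = (2,006/2) × 19.1 = $19,157.30
Total = $19,165.00 + $19,157.30 = $38,322.30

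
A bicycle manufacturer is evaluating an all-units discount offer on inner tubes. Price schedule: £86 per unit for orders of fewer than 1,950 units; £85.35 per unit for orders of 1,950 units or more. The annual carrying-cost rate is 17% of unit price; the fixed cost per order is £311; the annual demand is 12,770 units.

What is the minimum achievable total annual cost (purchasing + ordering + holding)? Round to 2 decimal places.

H₁ = 17%×£86 = £14.6200;  H₂ = 17%×£85.35 = £14.5095
EOQ₁ = √(2×12,770×311/14.6200) = 737.08  (< 1,950, feasible at tier 1)
EOQ₂ = √(2×12,770×311/14.5095) = 739.89  (< 1,950 → use Q = 1,950 at tier-2 price)
TC(tier 1 (EOQ₁), Q≈737.1) = £1,108,996.17
TC(tier 2, Q≈1,950.0) = £1,106,102.91
Minimum at tier 2: £1,106,102.91

£1,106,102.91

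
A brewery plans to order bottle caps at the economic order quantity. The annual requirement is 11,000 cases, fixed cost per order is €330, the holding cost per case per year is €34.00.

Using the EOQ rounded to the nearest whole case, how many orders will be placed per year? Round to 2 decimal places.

23.81 orders per year

Q* = √(2·D·S / H) = √(2·11,000·330 / 34) = √213,529.4 ≈ 462.09 → Q = 462
N = D/Q = 11,000/462 ≈ 23.810 orders/yr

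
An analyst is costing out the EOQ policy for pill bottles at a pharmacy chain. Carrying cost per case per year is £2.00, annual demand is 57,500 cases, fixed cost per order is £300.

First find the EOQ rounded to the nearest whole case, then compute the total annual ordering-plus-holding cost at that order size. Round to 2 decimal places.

2DS/H = 2·57,500·300/2 = 17,250,000.00
EOQ = √17,250,000.00 ≈ 4,153.31 → Q = 4,153 cases
Orders/yr = 57,500/4,153 = 13.845; ordering cost = 13.845 × £300 = £4,153.62
Average inventory = 4,153/2 = 2076.5; holding cost = 2076.5 × £2 = £4,153.00
Total = £4,153.62 + £4,153.00 = £8,306.62

£8,306.62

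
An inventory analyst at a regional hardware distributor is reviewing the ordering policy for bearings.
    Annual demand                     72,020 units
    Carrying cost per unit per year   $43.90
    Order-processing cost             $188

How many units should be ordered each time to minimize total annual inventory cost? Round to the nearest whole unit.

Q* = √(2·D·S / H) = √(2·72,020·188 / 43.9) = √616,845.6 ≈ 785.40

785 units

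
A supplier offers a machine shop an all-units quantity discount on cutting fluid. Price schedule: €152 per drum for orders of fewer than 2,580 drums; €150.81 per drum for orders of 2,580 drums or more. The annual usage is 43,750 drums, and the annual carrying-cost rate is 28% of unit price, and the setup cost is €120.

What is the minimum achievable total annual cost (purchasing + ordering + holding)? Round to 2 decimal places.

€6,654,444.96

H₁ = 28%×€152 = €42.5600;  H₂ = 28%×€150.81 = €42.2268
EOQ₁ = √(2×43,750×120/42.5600) = 496.70  (< 2,580, feasible at tier 1)
EOQ₂ = √(2×43,750×120/42.2268) = 498.66  (< 2,580 → use Q = 2,580 at tier-2 price)
TC(tier 1 (EOQ₁), Q≈496.7) = €6,671,139.54
TC(tier 2, Q≈2,580.0) = €6,654,444.96
Minimum at tier 2: €6,654,444.96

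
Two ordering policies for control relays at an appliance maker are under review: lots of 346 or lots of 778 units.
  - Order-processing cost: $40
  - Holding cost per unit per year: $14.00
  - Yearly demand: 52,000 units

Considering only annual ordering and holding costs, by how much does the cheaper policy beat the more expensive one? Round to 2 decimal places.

TC(Q) = (D/Q)S + (Q/2)H
TC(346) = (52,000/346)×40 + (346/2)×14 = $8,433.56
TC(778) = (52,000/778)×40 + (778/2)×14 = $8,119.52
|ΔTC| = |$8,433.56 − $8,119.52| = $314.04

$314.04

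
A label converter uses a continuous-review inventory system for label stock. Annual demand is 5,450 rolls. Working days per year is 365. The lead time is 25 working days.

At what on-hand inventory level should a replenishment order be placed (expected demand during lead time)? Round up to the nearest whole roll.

Daily demand d = 5,450 / 365 = 14.932 rolls/day
Demand during lead time = 14.932 × 25 = 373.29
Reorder point = 373.29 → round up

374 rolls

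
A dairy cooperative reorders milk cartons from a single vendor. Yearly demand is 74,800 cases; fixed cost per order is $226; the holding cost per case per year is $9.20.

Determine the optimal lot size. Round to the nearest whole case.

1,917 cases

2DS/H = 2·74,800·226/9.2 = 3,674,956.52
EOQ = √3,674,956.52 ≈ 1,917.02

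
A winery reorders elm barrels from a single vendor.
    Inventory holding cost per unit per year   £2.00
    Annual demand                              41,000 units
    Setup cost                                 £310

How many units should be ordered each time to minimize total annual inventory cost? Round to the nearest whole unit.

3,565 units

Optimal lot size Q* = (2 × 41,000 × £310 / £2)^½ ≈ 3,565.11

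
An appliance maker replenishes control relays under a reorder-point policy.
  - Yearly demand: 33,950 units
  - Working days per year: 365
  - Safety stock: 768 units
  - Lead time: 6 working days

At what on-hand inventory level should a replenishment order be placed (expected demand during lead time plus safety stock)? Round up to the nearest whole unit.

1,327 units

Daily demand d = 33,950 / 365 = 93.014 units/day
Demand during lead time = 93.014 × 6 = 558.08
Reorder point = 558.08 + 768 = 1,326.08 → round up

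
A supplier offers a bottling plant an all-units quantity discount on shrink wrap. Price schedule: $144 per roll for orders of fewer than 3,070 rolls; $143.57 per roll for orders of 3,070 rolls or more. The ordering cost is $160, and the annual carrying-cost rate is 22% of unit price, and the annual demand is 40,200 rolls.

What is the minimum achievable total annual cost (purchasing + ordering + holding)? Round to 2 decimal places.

H₁ = 22%×$144 = $31.6800;  H₂ = 22%×$143.57 = $31.5854
EOQ₁ = √(2×40,200×160/31.6800) = 637.23  (< 3,070, feasible at tier 1)
EOQ₂ = √(2×40,200×160/31.5854) = 638.18  (< 3,070 → use Q = 3,070 at tier-2 price)
TC(tier 1 (EOQ₁), Q≈637.2) = $5,808,987.41
TC(tier 2, Q≈3,070.0) = $5,822,092.70
Minimum at tier 1 (EOQ₁): $5,808,987.41

$5,808,987.41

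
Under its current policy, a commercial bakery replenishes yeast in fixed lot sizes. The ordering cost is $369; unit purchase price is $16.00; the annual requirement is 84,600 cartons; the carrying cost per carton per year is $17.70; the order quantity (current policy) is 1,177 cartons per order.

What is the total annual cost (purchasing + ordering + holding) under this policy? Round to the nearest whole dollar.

$1,390,539

Annual ordering cost = (D/Q)·S = (84,600/1,177) × 369 = $26,522.85
Annual holding cost  = (Q/2)·H = (1,177/2) × 17.7 = $10,416.45
Purchase cost = D·C = 84,600 × 16 = $1,353,600.00
Total = $26,522.85 + $10,416.45 + $1,353,600.00 = $1,390,539.30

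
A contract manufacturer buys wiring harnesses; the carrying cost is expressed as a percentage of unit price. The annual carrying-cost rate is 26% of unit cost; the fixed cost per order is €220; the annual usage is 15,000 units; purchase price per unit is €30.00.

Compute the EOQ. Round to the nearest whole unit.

H = i·C = 0.26 × €30 = €7.8000 per unit-year
Optimal lot size Q* = (2 × 15,000 × €220 / €7.8)^½ ≈ 919.87

920 units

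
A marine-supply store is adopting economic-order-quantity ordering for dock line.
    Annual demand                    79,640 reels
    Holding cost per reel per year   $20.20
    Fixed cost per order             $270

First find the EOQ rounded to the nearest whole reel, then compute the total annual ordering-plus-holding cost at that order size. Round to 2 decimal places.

$29,473.94

2DS/H = 2·79,640·270/20.2 = 2,128,990.10
EOQ = √2,128,990.10 ≈ 1,459.11 → Q = 1,459 reels
Ordering: D/Q × S = 79,640/1,459 × $270 = $14,738.04
Holding:  Q/2 × H = 1,459/2 × $20.2 = $14,735.90
Total = $14,738.04 + $14,735.90 = $29,473.94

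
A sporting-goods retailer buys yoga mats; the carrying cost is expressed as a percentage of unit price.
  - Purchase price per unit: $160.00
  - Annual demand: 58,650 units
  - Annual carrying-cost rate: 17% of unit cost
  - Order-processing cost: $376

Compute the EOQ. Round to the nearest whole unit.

Holding cost per unit per year: H = 17% × $160 = $27.2000
EOQ = √(2DS/H) = √(2 × 58,650 × 376 / 27.2)
    = √(1,621,500.00) ≈ 1,273.38

1,273 units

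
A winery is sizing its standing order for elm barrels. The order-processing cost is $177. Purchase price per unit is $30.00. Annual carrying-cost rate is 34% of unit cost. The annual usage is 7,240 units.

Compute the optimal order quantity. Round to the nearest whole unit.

H = i·C = 0.34 × $30 = $10.2000 per unit-year
2DS/H = 2·7,240·177/10.2 = 251,270.59
EOQ = √251,270.59 ≈ 501.27

501 units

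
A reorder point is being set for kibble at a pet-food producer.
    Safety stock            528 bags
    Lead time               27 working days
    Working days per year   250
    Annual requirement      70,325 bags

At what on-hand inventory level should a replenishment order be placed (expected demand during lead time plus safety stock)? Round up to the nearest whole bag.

8,124 bags

Daily demand d = 70,325 / 250 = 281.300 bags/day
Demand during lead time = 281.300 × 27 = 7,595.10
Reorder point = 7,595.10 + 528 = 8,123.10 → round up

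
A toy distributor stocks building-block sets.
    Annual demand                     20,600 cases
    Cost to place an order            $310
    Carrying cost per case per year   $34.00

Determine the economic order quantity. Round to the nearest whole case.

Q* = √(2·D·S / H) = √(2·20,600·310 / 34) = √375,647.1 ≈ 612.90

613 cases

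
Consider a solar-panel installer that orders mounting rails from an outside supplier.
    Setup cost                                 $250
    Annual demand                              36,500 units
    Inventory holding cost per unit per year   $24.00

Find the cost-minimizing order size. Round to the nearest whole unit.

872 units

Optimal lot size Q* = (2 × 36,500 × $250 / $24)^½ ≈ 872.02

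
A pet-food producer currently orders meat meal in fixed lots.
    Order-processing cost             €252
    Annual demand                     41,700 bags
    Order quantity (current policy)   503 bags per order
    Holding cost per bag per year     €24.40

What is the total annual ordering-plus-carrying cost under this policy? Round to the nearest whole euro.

Annual ordering cost = (D/Q)·S = (41,700/503) × 252 = €20,891.45
Annual holding cost  = (Q/2)·H = (503/2) × 24.4 = €6,136.60
Total = €20,891.45 + €6,136.60 = €27,028.05

€27,028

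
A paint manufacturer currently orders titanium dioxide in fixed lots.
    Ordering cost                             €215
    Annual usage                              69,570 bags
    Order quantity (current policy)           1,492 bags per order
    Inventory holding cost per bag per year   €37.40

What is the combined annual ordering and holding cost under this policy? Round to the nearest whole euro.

€37,926

Orders/yr = 69,570/1,492 = 46.629; ordering cost = 46.629 × €215 = €10,025.17
Average inventory = 1,492/2 = 746; holding cost = 746 × €37.4 = €27,900.40
Total = €10,025.17 + €27,900.40 = €37,925.57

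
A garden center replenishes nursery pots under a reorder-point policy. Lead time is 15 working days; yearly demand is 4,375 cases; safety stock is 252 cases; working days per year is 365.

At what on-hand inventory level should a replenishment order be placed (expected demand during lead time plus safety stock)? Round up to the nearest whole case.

432 cases

Daily demand d = 4,375 / 365 = 11.986 cases/day
Demand during lead time = 11.986 × 15 = 179.79
Reorder point = 179.79 + 252 = 431.79 → round up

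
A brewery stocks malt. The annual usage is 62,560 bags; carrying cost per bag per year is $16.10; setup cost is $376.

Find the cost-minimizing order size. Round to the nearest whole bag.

Q* = √(2·D·S / H) = √(2·62,560·376 / 16.1) = √2,922,057.1 ≈ 1,709.40

1,709 bags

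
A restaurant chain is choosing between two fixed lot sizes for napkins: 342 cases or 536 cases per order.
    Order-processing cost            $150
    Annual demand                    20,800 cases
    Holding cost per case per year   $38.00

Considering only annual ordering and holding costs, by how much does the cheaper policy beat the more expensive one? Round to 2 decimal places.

$384.09

For each Q, cost = (D/Q)·S + (Q/2)·H.
TC(342) = (20,800/342)×150 + (342/2)×38 = $15,620.81
TC(536) = (20,800/536)×150 + (536/2)×38 = $16,004.90
Cheaper: Q = 342.  Difference = $384.09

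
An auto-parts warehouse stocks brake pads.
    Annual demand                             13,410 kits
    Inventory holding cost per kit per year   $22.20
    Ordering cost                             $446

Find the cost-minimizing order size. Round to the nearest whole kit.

734 kits

2DS/H = 2·13,410·446/22.2 = 538,816.22
EOQ = √538,816.22 ≈ 734.04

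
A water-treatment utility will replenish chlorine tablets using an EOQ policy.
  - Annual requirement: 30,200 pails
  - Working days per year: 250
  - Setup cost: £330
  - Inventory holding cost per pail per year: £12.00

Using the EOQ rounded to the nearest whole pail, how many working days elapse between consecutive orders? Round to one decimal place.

Optimal lot size Q* = (2 × 30,200 × £330 / £12)^½ ≈ 1,288.80 → Q = 1,289 pails
Days between orders = 250 / (D/Q) = 250 / 23.429 ≈ 10.671

10.7 days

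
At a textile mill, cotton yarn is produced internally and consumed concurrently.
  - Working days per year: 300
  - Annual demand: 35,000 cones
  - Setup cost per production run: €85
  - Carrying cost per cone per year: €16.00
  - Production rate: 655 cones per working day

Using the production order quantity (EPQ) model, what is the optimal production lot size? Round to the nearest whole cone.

673 cones

d = 35,000/300 = 116.6667 cones/day;  effective holding cost H(1 − d/p) = 16·(1 − 116.6667/655) = 13.15013
Q* = √(2DS / H_eff) = √(2·35,000·85 / 13.15013) ≈ 672.66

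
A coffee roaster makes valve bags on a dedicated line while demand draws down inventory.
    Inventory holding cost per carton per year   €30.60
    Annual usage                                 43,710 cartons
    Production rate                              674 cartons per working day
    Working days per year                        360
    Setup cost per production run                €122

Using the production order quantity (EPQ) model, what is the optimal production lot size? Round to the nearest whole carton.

Daily demand d = 43,710/360 = 121.417; p = 674; 1 − d/p = 0.81986
EPQ = √(2DS / (H(1 − d/p)))
    = √(2 × 43,710 × 122 / (30.6 × 0.81986)) ≈ 652.01

652 cartons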